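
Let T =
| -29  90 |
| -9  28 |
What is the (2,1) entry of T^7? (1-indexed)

tr T = -1 and det T = -2, so the characteristic polynomial is λ² − (-1)λ + (-2) with roots -2 and 1.
Eigenvectors give P = [[10, 3], [3, 1]] with P⁻¹ = [[1, -3], [-3, 10]], and T = P·diag(-2, 1)·P⁻¹.
Then T^7 = P·diag(-128, 1)·P⁻¹ = [[-1280, 3], [-384, 1]] · [[1, -3], [-3, 10]] = [[-1289, 3870], [-387, 1162]].

-387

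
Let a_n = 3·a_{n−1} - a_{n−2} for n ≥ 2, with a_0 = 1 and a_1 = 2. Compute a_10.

With companion matrix A = [[3, -1], [1, 0]], [a_n, a_{n−1}]ᵀ = A·[a_{n−1}, a_{n−2}]ᵀ, so [a_10, a_9]ᵀ = A^9·[a_1, a_0]ᵀ.
A^9 = [[6765, -2584], [2584, -987]], giving [a_10, a_9]ᵀ = [[10946], [4181]].

10946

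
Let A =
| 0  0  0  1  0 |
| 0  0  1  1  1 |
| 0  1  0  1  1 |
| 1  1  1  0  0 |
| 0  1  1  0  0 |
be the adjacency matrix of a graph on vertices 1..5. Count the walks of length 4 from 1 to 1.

3

The number of length-4 walks from vertex 1 to vertex 1 is entry (1,1) of A⁴, where A is the adjacency matrix.
A² = [[1, 1, 1, 0, 0], [1, 3, 2, 1, 1], [1, 2, 3, 1, 1], [0, 1, 1, 3, 2], [0, 1, 1, 2, 2]]
A³ = [[0, 1, 1, 3, 2], [1, 4, 5, 6, 5], [1, 5, 4, 6, 5], [3, 6, 6, 2, 2], [2, 5, 5, 2, 2]]
A⁴ = [[3, 6, 6, 2, 2], [6, 16, 15, 10, 9], [6, 15, 16, 10, 9], [2, 10, 10, 15, 12], [2, 9, 9, 12, 10]]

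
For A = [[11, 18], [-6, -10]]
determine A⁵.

tr A = 1 and det A = -2, so the characteristic polynomial is λ² − (1)λ + (-2) with roots -1 and 2.
Eigenvectors give P = [[3, -2], [-2, 1]] with P⁻¹ = [[-1, -2], [-2, -3]], and A = P·diag(-1, 2)·P⁻¹.
Then A⁵ = P·diag(-1, 32)·P⁻¹ = [[-3, -64], [2, 32]] · [[-1, -2], [-2, -3]] = [[131, 198], [-66, -100]].

[[131, 198], [-66, -100]]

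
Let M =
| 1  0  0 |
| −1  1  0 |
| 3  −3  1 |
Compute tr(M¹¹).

3

M = I + N where N = [[0, 0, 0], [−1, 0, 0], [3, −3, 0]] is strictly lower-triangular, so N³ = 0.
(I + N)¹¹ = I + 11·N + 55·N² = [[1, 0, 0], [−11, 1, 0], [198, −33, 1]].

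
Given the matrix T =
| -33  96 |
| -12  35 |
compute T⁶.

[[-5823, 17472], [-2184, 6553]]

tr T = 2 and det T = -3, so the characteristic polynomial is λ² − (2)λ + (-3) with roots -1 and 3.
Eigenvectors give P = [[-3, -8], [-1, -3]] with P⁻¹ = [[-3, 8], [1, -3]], and T = P·diag(-1, 3)·P⁻¹.
Then T⁶ = P·diag(1, 729)·P⁻¹ = [[-3, -5832], [-1, -2187]] · [[-3, 8], [1, -3]] = [[-5823, 17472], [-2184, 6553]].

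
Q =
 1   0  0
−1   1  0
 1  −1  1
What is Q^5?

[[1, 0, 0], [−5, 1, 0], [15, −5, 1]]

Q = I + N where N = [[0, 0, 0], [−1, 0, 0], [1, −1, 0]] is strictly lower-triangular, so N^3 = 0.
(I + N)^5 = I + 5·N + 10·N^2 = [[1, 0, 0], [−5, 1, 0], [15, −5, 1]].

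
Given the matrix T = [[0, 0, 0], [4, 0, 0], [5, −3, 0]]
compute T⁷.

T is strictly triangular, hence nilpotent: T³ = 0, so T⁷ = 0.

[[0, 0, 0], [0, 0, 0], [0, 0, 0]]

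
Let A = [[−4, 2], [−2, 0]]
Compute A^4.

[[80, −64], [64, −48]]

A^2 = [[12, −8], [8, −4]]
A^3 = [[−32, 24], [−24, 16]]
A^4 = [[80, −64], [64, −48]]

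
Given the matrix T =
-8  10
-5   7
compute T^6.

[[1394, -1330], [665, -601]]

tr T = -1 and det T = -6, so the characteristic polynomial is λ² − (-1)λ + (-6) with roots -3 and 2.
Eigenvectors give P = [[2, 1], [1, 1]] with P⁻¹ = [[1, -1], [-1, 2]], and T = P·diag(-3, 2)·P⁻¹.
Then T^6 = P·diag(729, 64)·P⁻¹ = [[1458, 64], [729, 64]] · [[1, -1], [-1, 2]] = [[1394, -1330], [665, -601]].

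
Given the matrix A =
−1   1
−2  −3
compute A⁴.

[[−31, −24], [48, 17]]

A² = [[−1, −4], [8, 7]]
A³ = [[9, 11], [−22, −13]]
A⁴ = [[−31, −24], [48, 17]]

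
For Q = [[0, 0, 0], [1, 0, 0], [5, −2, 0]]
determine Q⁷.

[[0, 0, 0], [0, 0, 0], [0, 0, 0]]

Q is strictly triangular, hence nilpotent: Q³ = 0, so Q⁷ = 0.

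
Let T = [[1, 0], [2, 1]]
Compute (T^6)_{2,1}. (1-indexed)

12

T = I + N where N = [[0, 0], [2, 0]] is strictly lower-triangular, so N^2 = 0.
(I + N)^6 = I + 6·N = [[1, 0], [12, 1]].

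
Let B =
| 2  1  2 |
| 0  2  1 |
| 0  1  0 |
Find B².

[[4, 6, 5], [0, 5, 2], [0, 2, 1]]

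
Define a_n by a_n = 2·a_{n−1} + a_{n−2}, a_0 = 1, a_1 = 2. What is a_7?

With companion matrix M = [[2, 1], [1, 0]], [a_n, a_{n−1}]ᵀ = M·[a_{n−1}, a_{n−2}]ᵀ, so [a_7, a_6]ᵀ = M^6·[a_1, a_0]ᵀ.
M^6 = [[169, 70], [70, 29]], giving [a_7, a_6]ᵀ = [[408], [169]].

408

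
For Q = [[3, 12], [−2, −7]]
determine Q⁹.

tr Q = −4 and det Q = 3, so the characteristic polynomial is λ² − (−4)λ + (3) with roots −1 and −3.
Eigenvectors give P = [[−3, −2], [1, 1]] with P⁻¹ = [[−1, −2], [1, 3]], and Q = P·diag(−1, −3)·P⁻¹.
Then Q⁹ = P·diag(−1, −19683)·P⁻¹ = [[3, 39366], [−1, −19683]] · [[−1, −2], [1, 3]] = [[39363, 118092], [−19682, −59047]].

[[39363, 118092], [−19682, −59047]]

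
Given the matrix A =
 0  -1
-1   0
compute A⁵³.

[[0, -1], [-1, 0]]

A² = I (check: tr A = 0 and det A = -1), so A⁵³ = A since 53 is odd.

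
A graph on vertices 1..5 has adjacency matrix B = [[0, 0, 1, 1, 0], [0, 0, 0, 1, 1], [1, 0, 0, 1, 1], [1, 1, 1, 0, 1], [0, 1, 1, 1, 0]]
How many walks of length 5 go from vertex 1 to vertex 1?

24

The number of length-5 walks from vertex 1 to vertex 1 is entry (1,1) of B^5, where B is the adjacency matrix.
B^2 = [[2, 1, 1, 1, 2], [1, 2, 2, 1, 1], [1, 2, 3, 2, 1], [1, 1, 2, 4, 2], [2, 1, 1, 2, 3]]
B^3 = [[2, 3, 5, 6, 3], [3, 2, 3, 6, 5], [5, 3, 4, 7, 7], [6, 6, 7, 6, 7], [3, 5, 7, 7, 4]]
B^4 = [[11, 9, 11, 13, 14], [9, 11, 14, 13, 11], [11, 14, 19, 19, 14], [13, 13, 19, 26, 19], [14, 11, 14, 19, 19]]
B^5 = [[24, 27, 38, 45, 33], [27, 24, 33, 45, 38], [38, 33, 44, 58, 52], [45, 45, 58, 64, 58], [33, 38, 52, 58, 44]]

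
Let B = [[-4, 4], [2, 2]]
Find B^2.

[[24, -8], [-4, 12]]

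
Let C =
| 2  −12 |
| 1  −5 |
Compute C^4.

[[−44, 180], [−15, 61]]

tr C = −3 and det C = 2, so the characteristic polynomial is λ² − (−3)λ + (2) with roots −1 and −2.
Eigenvectors give P = [[4, 3], [1, 1]] with P⁻¹ = [[1, −3], [−1, 4]], and C = P·diag(−1, −2)·P⁻¹.
Then C^4 = P·diag(1, 16)·P⁻¹ = [[4, 48], [1, 16]] · [[1, −3], [−1, 4]] = [[−44, 180], [−15, 61]].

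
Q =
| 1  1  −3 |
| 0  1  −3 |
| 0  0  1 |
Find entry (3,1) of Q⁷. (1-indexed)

0

Q = I + N where N = [[0, 1, −3], [0, 0, −3], [0, 0, 0]] is strictly upper-triangular, so N³ = 0.
(I + N)⁷ = I + 7·N + 21·N² = [[1, 7, −84], [0, 1, −21], [0, 0, 1]].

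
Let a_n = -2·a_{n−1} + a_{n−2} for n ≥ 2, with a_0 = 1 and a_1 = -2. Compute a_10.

With companion matrix T = [[-2, 1], [1, 0]], [a_n, a_{n−1}]ᵀ = T·[a_{n−1}, a_{n−2}]ᵀ, so [a_10, a_9]ᵀ = T⁹·[a_1, a_0]ᵀ.
T⁹ = [[-2378, 985], [985, -408]], giving [a_10, a_9]ᵀ = [[5741], [-2378]].

5741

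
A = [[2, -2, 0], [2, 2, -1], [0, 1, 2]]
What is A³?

[[-16, -14, 12], [14, -22, -7], [12, 7, 2]]

A² = [[0, -8, 2], [8, -1, -4], [2, 4, 3]]
A³ = [[-16, -14, 12], [14, -22, -7], [12, 7, 2]]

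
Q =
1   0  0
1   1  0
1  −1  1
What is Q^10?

Q = I + N where N = [[0, 0, 0], [1, 0, 0], [1, −1, 0]] is strictly lower-triangular, so N^3 = 0.
(I + N)^10 = I + 10·N + 45·N^2 = [[1, 0, 0], [10, 1, 0], [−35, −10, 1]].

[[1, 0, 0], [10, 1, 0], [−35, −10, 1]]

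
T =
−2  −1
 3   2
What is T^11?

T² = I (check: tr T = 0 and det T = −1), so T^11 = T since 11 is odd.

[[−2, −1], [3, 2]]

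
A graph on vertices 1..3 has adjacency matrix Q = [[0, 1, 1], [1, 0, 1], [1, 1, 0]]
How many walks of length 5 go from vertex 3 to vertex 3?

The number of length-5 walks from vertex 3 to vertex 3 is entry (3,3) of Q⁵, where Q is the adjacency matrix.
Q² = [[2, 1, 1], [1, 2, 1], [1, 1, 2]]
Q³ = [[2, 3, 3], [3, 2, 3], [3, 3, 2]]
Q⁴ = [[6, 5, 5], [5, 6, 5], [5, 5, 6]]
Q⁵ = [[10, 11, 11], [11, 10, 11], [11, 11, 10]]

10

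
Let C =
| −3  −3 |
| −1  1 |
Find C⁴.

[[156, 96], [32, 28]]

C² = [[12, 6], [2, 4]]
C³ = [[−42, −30], [−10, −2]]
C⁴ = [[156, 96], [32, 28]]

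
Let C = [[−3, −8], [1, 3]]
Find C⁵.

C² = I (check: tr C = 0 and det C = −1), so C⁵ = C since 5 is odd.

[[−3, −8], [1, 3]]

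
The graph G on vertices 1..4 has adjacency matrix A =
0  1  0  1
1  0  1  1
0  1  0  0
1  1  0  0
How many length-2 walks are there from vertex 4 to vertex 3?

1

The number of length-2 walks from vertex 4 to vertex 3 is entry (4,3) of A^2, where A is the adjacency matrix.
A^2 = [[2, 1, 1, 1], [1, 3, 0, 1], [1, 0, 1, 1], [1, 1, 1, 2]]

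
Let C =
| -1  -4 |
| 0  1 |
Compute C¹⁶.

[[1, 0], [0, 1]]

C² = I (check: tr C = 0 and det C = -1), so C¹⁶ = I since 16 is even.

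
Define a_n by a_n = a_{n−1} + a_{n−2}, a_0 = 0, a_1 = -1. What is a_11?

-89

With companion matrix T = [[1, 1], [1, 0]], [a_n, a_{n−1}]ᵀ = T·[a_{n−1}, a_{n−2}]ᵀ, so [a_11, a_10]ᵀ = T^10·[a_1, a_0]ᵀ.
T^10 = [[89, 55], [55, 34]], giving [a_11, a_10]ᵀ = [[-89], [-55]].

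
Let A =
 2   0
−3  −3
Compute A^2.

[[4, 0], [3, 9]]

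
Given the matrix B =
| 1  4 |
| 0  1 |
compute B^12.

B = I + N where N = [[0, 4], [0, 0]] is strictly upper-triangular, so N^2 = 0.
(I + N)^12 = I + 12·N = [[1, 48], [0, 1]].

[[1, 48], [0, 1]]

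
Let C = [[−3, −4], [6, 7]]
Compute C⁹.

tr C = 4 and det C = 3, so the characteristic polynomial is λ² − (4)λ + (3) with roots 1 and 3.
Eigenvectors give P = [[−1, −2], [1, 3]] with P⁻¹ = [[−3, −2], [1, 1]], and C = P·diag(1, 3)·P⁻¹.
Then C⁹ = P·diag(1, 19683)·P⁻¹ = [[−1, −39366], [1, 59049]] · [[−3, −2], [1, 1]] = [[−39363, −39364], [59046, 59047]].

[[−39363, −39364], [59046, 59047]]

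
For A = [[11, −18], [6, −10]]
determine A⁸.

tr A = 1 and det A = −2, so the characteristic polynomial is λ² − (1)λ + (−2) with roots −1 and 2.
Eigenvectors give P = [[−3, −2], [−2, −1]] with P⁻¹ = [[1, −2], [−2, 3]], and A = P·diag(−1, 2)·P⁻¹.
Then A⁸ = P·diag(1, 256)·P⁻¹ = [[−3, −512], [−2, −256]] · [[1, −2], [−2, 3]] = [[1021, −1530], [510, −764]].

[[1021, −1530], [510, −764]]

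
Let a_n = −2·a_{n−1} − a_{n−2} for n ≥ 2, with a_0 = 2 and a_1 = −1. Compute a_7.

With companion matrix B = [[−2, −1], [1, 0]], [a_n, a_{n−1}]ᵀ = B·[a_{n−1}, a_{n−2}]ᵀ, so [a_7, a_6]ᵀ = B⁶·[a_1, a_0]ᵀ.
B⁶ = [[7, 6], [−6, −5]], giving [a_7, a_6]ᵀ = [[5], [−4]].

5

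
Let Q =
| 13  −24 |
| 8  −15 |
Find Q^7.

[[6565, −13128], [4376, −8751]]

tr Q = −2 and det Q = −3, so the characteristic polynomial is λ² − (−2)λ + (−3) with roots −3 and 1.
Eigenvectors give P = [[−3, 2], [−2, 1]] with P⁻¹ = [[1, −2], [2, −3]], and Q = P·diag(−3, 1)·P⁻¹.
Then Q^7 = P·diag(−2187, 1)·P⁻¹ = [[6561, 2], [4374, 1]] · [[1, −2], [2, −3]] = [[6565, −13128], [4376, −8751]].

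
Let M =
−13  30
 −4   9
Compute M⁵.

tr M = −4 and det M = 3, so the characteristic polynomial is λ² − (−4)λ + (3) with roots −3 and −1.
Eigenvectors give P = [[−3, −5], [−1, −2]] with P⁻¹ = [[−2, 5], [1, −3]], and M = P·diag(−3, −1)·P⁻¹.
Then M⁵ = P·diag(−243, −1)·P⁻¹ = [[729, 5], [243, 2]] · [[−2, 5], [1, −3]] = [[−1453, 3630], [−484, 1209]].

[[−1453, 3630], [−484, 1209]]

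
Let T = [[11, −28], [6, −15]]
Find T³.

[[155, −364], [78, −183]]

tr T = −4 and det T = 3, so the characteristic polynomial is λ² − (−4)λ + (3) with roots −1 and −3.
Eigenvectors give P = [[7, 2], [3, 1]] with P⁻¹ = [[1, −2], [−3, 7]], and T = P·diag(−1, −3)·P⁻¹.
Then T³ = P·diag(−1, −27)·P⁻¹ = [[−7, −54], [−3, −27]] · [[1, −2], [−3, 7]] = [[155, −364], [78, −183]].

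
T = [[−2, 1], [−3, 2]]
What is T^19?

T² = I (check: tr T = 0 and det T = −1), so T^19 = T since 19 is odd.

[[−2, 1], [−3, 2]]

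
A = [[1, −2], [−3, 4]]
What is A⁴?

[[199, −290], [−435, 634]]

A² = [[7, −10], [−15, 22]]
A³ = [[37, −54], [−81, 118]]
A⁴ = [[199, −290], [−435, 634]]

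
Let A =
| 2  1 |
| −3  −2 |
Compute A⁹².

[[1, 0], [0, 1]]

A² = I (check: tr A = 0 and det A = −1), so A⁹² = I since 92 is even.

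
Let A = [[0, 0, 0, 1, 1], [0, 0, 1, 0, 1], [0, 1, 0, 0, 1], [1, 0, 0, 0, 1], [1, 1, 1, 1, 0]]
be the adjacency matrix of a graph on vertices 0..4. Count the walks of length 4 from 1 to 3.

The number of length-4 walks from vertex 1 to vertex 3 is entry (1,3) of A⁴, where A is the adjacency matrix.
A² = [[2, 1, 1, 1, 1], [1, 2, 1, 1, 1], [1, 1, 2, 1, 1], [1, 1, 1, 2, 1], [1, 1, 1, 1, 4]]
A³ = [[2, 2, 2, 3, 5], [2, 2, 3, 2, 5], [2, 3, 2, 2, 5], [3, 2, 2, 2, 5], [5, 5, 5, 5, 4]]
A⁴ = [[8, 7, 7, 7, 9], [7, 8, 7, 7, 9], [7, 7, 8, 7, 9], [7, 7, 7, 8, 9], [9, 9, 9, 9, 20]]

7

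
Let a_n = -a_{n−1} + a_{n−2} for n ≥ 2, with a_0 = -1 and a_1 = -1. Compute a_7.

-5

With companion matrix A = [[-1, 1], [1, 0]], [a_n, a_{n−1}]ᵀ = A·[a_{n−1}, a_{n−2}]ᵀ, so [a_7, a_6]ᵀ = A^6·[a_1, a_0]ᵀ.
A^6 = [[13, -8], [-8, 5]], giving [a_7, a_6]ᵀ = [[-5], [3]].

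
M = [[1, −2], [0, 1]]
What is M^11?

M = I + N where N = [[0, −2], [0, 0]] is strictly upper-triangular, so N^2 = 0.
(I + N)^11 = I + 11·N = [[1, −22], [0, 1]].

[[1, −22], [0, 1]]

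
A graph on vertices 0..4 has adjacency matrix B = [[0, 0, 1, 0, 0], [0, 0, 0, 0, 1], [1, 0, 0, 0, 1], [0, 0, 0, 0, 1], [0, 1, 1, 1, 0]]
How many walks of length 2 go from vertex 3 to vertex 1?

1

The number of length-2 walks from vertex 3 to vertex 1 is entry (3,1) of B², where B is the adjacency matrix.
B² = [[1, 0, 0, 0, 1], [0, 1, 1, 1, 0], [0, 1, 2, 1, 0], [0, 1, 1, 1, 0], [1, 0, 0, 0, 3]]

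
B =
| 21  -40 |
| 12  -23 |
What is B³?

tr B = -2 and det B = -3, so the characteristic polynomial is λ² − (-2)λ + (-3) with roots 1 and -3.
Eigenvectors give P = [[2, -5], [1, -3]] with P⁻¹ = [[3, -5], [1, -2]], and B = P·diag(1, -3)·P⁻¹.
Then B³ = P·diag(1, -27)·P⁻¹ = [[2, 135], [1, 81]] · [[3, -5], [1, -2]] = [[141, -280], [84, -167]].

[[141, -280], [84, -167]]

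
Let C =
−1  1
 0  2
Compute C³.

C² = [[1, 1], [0, 4]]
C³ = [[−1, 3], [0, 8]]

[[−1, 3], [0, 8]]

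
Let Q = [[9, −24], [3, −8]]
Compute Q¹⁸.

[[9, −24], [3, −8]]

Q² = Q (a projection; rank 1, trace 1), so Q¹⁸ = Q.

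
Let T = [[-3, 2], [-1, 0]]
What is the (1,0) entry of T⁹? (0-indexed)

-511

tr T = -3 and det T = 2, so the characteristic polynomial is λ² − (-3)λ + (2) with roots -2 and -1.
Eigenvectors give P = [[2, -1], [1, -1]] with P⁻¹ = [[1, -1], [1, -2]], and T = P·diag(-2, -1)·P⁻¹.
Then T⁹ = P·diag(-512, -1)·P⁻¹ = [[-1024, 1], [-512, 1]] · [[1, -1], [1, -2]] = [[-1023, 1022], [-511, 510]].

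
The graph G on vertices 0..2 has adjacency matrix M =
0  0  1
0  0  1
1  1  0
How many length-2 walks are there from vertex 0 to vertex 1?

The number of length-2 walks from vertex 0 to vertex 1 is entry (0,1) of M², where M is the adjacency matrix.
M² = [[1, 1, 0], [1, 1, 0], [0, 0, 2]]

1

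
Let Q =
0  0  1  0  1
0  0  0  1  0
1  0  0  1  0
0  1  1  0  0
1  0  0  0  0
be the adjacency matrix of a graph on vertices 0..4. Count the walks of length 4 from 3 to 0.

The number of length-4 walks from vertex 3 to vertex 0 is entry (3,0) of Q^4, where Q is the adjacency matrix.
Q^2 = [[2, 0, 0, 1, 0], [0, 1, 1, 0, 0], [0, 1, 2, 0, 1], [1, 0, 0, 2, 0], [0, 0, 1, 0, 1]]
Q^3 = [[0, 1, 3, 0, 2], [1, 0, 0, 2, 0], [3, 0, 0, 3, 0], [0, 2, 3, 0, 1], [2, 0, 0, 1, 0]]
Q^4 = [[5, 0, 0, 4, 0], [0, 2, 3, 0, 1], [0, 3, 6, 0, 3], [4, 0, 0, 5, 0], [0, 1, 3, 0, 2]]

4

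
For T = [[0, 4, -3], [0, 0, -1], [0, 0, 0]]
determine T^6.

T is strictly triangular, hence nilpotent: T^3 = 0, so T^6 = 0.

[[0, 0, 0], [0, 0, 0], [0, 0, 0]]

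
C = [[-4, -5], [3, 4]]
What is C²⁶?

C² = I (check: tr C = 0 and det C = -1), so C²⁶ = I since 26 is even.

[[1, 0], [0, 1]]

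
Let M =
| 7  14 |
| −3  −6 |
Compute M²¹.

[[7, 14], [−3, −6]]

M² = M (a projection; rank 1, trace 1), so M²¹ = M.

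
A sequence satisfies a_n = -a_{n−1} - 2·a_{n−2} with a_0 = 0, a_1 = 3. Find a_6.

-15

With companion matrix M = [[-1, -2], [1, 0]], [a_n, a_{n−1}]ᵀ = M·[a_{n−1}, a_{n−2}]ᵀ, so [a_6, a_5]ᵀ = M^5·[a_1, a_0]ᵀ.
M^5 = [[-5, 2], [-1, -6]], giving [a_6, a_5]ᵀ = [[-15], [-3]].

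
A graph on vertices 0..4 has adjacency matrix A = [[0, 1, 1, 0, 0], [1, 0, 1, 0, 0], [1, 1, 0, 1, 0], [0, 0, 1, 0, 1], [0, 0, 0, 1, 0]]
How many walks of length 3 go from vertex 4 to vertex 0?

The number of length-3 walks from vertex 4 to vertex 0 is entry (4,0) of A³, where A is the adjacency matrix.
A² = [[2, 1, 1, 1, 0], [1, 2, 1, 1, 0], [1, 1, 3, 0, 1], [1, 1, 0, 2, 0], [0, 0, 1, 0, 1]]
A³ = [[2, 3, 4, 1, 1], [3, 2, 4, 1, 1], [4, 4, 2, 4, 0], [1, 1, 4, 0, 2], [1, 1, 0, 2, 0]]

1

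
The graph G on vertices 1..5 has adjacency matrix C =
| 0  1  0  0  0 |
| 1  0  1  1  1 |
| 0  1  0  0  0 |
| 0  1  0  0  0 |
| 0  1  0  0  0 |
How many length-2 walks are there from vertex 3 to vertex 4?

The number of length-2 walks from vertex 3 to vertex 4 is entry (3,4) of C², where C is the adjacency matrix.
C² = [[1, 0, 1, 1, 1], [0, 4, 0, 0, 0], [1, 0, 1, 1, 1], [1, 0, 1, 1, 1], [1, 0, 1, 1, 1]]

1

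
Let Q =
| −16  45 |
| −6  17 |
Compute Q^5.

[[−166, 495], [−66, 197]]

tr Q = 1 and det Q = −2, so the characteristic polynomial is λ² − (1)λ + (−2) with roots −1 and 2.
Eigenvectors give P = [[3, −5], [1, −2]] with P⁻¹ = [[2, −5], [1, −3]], and Q = P·diag(−1, 2)·P⁻¹.
Then Q^5 = P·diag(−1, 32)·P⁻¹ = [[−3, −160], [−1, −64]] · [[2, −5], [1, −3]] = [[−166, 495], [−66, 197]].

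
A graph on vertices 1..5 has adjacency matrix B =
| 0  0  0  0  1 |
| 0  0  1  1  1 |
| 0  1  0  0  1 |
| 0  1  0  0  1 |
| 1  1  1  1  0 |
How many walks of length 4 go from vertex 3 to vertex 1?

6

The number of length-4 walks from vertex 3 to vertex 1 is entry (3,1) of B^4, where B is the adjacency matrix.
B^2 = [[1, 1, 1, 1, 0], [1, 3, 1, 1, 2], [1, 1, 2, 2, 1], [1, 1, 2, 2, 1], [0, 2, 1, 1, 4]]
B^3 = [[0, 2, 1, 1, 4], [2, 4, 5, 5, 6], [1, 5, 2, 2, 6], [1, 5, 2, 2, 6], [4, 6, 6, 6, 4]]
B^4 = [[4, 6, 6, 6, 4], [6, 16, 10, 10, 16], [6, 10, 11, 11, 10], [6, 10, 11, 11, 10], [4, 16, 10, 10, 22]]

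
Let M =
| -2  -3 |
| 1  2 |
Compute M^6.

M² = I (check: tr M = 0 and det M = -1), so M^6 = I since 6 is even.

[[1, 0], [0, 1]]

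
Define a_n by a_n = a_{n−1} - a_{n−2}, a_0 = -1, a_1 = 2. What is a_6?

-1

With companion matrix T = [[1, -1], [1, 0]], [a_n, a_{n−1}]ᵀ = T·[a_{n−1}, a_{n−2}]ᵀ, so [a_6, a_5]ᵀ = T⁵·[a_1, a_0]ᵀ.
T⁵ = [[0, 1], [-1, 1]], giving [a_6, a_5]ᵀ = [[-1], [-3]].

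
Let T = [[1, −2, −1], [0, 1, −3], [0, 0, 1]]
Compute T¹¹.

T = I + N where N = [[0, −2, −1], [0, 0, −3], [0, 0, 0]] is strictly upper-triangular, so N³ = 0.
(I + N)¹¹ = I + 11·N + 55·N² = [[1, −22, 319], [0, 1, −33], [0, 0, 1]].

[[1, −22, 319], [0, 1, −33], [0, 0, 1]]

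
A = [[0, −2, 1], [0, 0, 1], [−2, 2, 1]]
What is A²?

[[−2, 2, −1], [−2, 2, 1], [−2, 6, 1]]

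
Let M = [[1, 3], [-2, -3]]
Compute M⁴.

[[1, 12], [-8, -15]]

M² = [[-5, -6], [4, 3]]
M³ = [[7, 3], [-2, 3]]
M⁴ = [[1, 12], [-8, -15]]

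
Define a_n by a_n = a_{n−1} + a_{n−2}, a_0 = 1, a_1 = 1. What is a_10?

89

With companion matrix B = [[1, 1], [1, 0]], [a_n, a_{n−1}]ᵀ = B·[a_{n−1}, a_{n−2}]ᵀ, so [a_10, a_9]ᵀ = B⁹·[a_1, a_0]ᵀ.
B⁹ = [[55, 34], [34, 21]], giving [a_10, a_9]ᵀ = [[89], [55]].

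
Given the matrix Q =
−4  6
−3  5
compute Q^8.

[[−254, 510], [−255, 511]]

tr Q = 1 and det Q = −2, so the characteristic polynomial is λ² − (1)λ + (−2) with roots −1 and 2.
Eigenvectors give P = [[2, −1], [1, −1]] with P⁻¹ = [[1, −1], [1, −2]], and Q = P·diag(−1, 2)·P⁻¹.
Then Q^8 = P·diag(1, 256)·P⁻¹ = [[2, −256], [1, −256]] · [[1, −1], [1, −2]] = [[−254, 510], [−255, 511]].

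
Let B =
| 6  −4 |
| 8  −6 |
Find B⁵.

[[96, −64], [128, −96]]

tr B = 0 and det B = −4, so the characteristic polynomial is λ² − (0)λ + (−4) with roots 2 and −2.
Eigenvectors give P = [[1, −1], [1, −2]] with P⁻¹ = [[2, −1], [1, −1]], and B = P·diag(2, −2)·P⁻¹.
Then B⁵ = P·diag(32, −32)·P⁻¹ = [[32, 32], [32, 64]] · [[2, −1], [1, −1]] = [[96, −64], [128, −96]].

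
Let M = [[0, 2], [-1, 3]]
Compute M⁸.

tr M = 3 and det M = 2, so the characteristic polynomial is λ² − (3)λ + (2) with roots 1 and 2.
Eigenvectors give P = [[2, -1], [1, -1]] with P⁻¹ = [[1, -1], [1, -2]], and M = P·diag(1, 2)·P⁻¹.
Then M⁸ = P·diag(1, 256)·P⁻¹ = [[2, -256], [1, -256]] · [[1, -1], [1, -2]] = [[-254, 510], [-255, 511]].

[[-254, 510], [-255, 511]]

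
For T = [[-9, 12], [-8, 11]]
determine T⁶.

[[-1455, 2184], [-1456, 2185]]

tr T = 2 and det T = -3, so the characteristic polynomial is λ² − (2)λ + (-3) with roots 3 and -1.
Eigenvectors give P = [[-1, 3], [-1, 2]] with P⁻¹ = [[2, -3], [1, -1]], and T = P·diag(3, -1)·P⁻¹.
Then T⁶ = P·diag(729, 1)·P⁻¹ = [[-729, 3], [-729, 2]] · [[2, -3], [1, -1]] = [[-1455, 2184], [-1456, 2185]].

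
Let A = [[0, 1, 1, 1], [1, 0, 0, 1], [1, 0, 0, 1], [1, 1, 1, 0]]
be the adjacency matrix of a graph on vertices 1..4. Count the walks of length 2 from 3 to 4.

The number of length-2 walks from vertex 3 to vertex 4 is entry (3,4) of A², where A is the adjacency matrix.
A² = [[3, 1, 1, 2], [1, 2, 2, 1], [1, 2, 2, 1], [2, 1, 1, 3]]

1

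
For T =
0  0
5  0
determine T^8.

[[0, 0], [0, 0]]

T is strictly triangular, hence nilpotent: T^2 = 0, so T^8 = 0.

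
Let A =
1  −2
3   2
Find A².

[[−5, −6], [9, −2]]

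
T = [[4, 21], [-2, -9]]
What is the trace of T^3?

tr T = -5 and det T = 6, so the characteristic polynomial is λ² − (-5)λ + (6) with roots -3 and -2.
Eigenvectors give P = [[-3, 7], [1, -2]] with P⁻¹ = [[2, 7], [1, 3]], and T = P·diag(-3, -2)·P⁻¹.
Then T^3 = P·diag(-27, -8)·P⁻¹ = [[81, -56], [-27, 16]] · [[2, 7], [1, 3]] = [[106, 399], [-38, -141]].

-35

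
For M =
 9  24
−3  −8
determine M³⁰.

M² = M (a projection; rank 1, trace 1), so M³⁰ = M.

[[9, 24], [−3, −8]]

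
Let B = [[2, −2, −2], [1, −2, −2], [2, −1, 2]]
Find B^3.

[[−10, 4, −8], [−8, 2, −4], [14, −8, −2]]

B^2 = [[−2, 2, −4], [−4, 4, −2], [7, −4, 2]]
B^3 = [[−10, 4, −8], [−8, 2, −4], [14, −8, −2]]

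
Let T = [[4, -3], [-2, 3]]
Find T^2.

[[22, -21], [-14, 15]]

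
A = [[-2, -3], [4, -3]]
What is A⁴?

A² = [[-8, 15], [-20, -3]]
A³ = [[76, -21], [28, 69]]
A⁴ = [[-236, -165], [220, -291]]

[[-236, -165], [220, -291]]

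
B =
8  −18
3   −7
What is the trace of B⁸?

tr B = 1 and det B = −2, so the characteristic polynomial is λ² − (1)λ + (−2) with roots −1 and 2.
Eigenvectors give P = [[−2, 3], [−1, 1]] with P⁻¹ = [[1, −3], [1, −2]], and B = P·diag(−1, 2)·P⁻¹.
Then B⁸ = P·diag(1, 256)·P⁻¹ = [[−2, 768], [−1, 256]] · [[1, −3], [1, −2]] = [[766, −1530], [255, −509]].

257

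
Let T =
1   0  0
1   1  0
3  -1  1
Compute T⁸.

[[1, 0, 0], [8, 1, 0], [-4, -8, 1]]

T = I + N where N = [[0, 0, 0], [1, 0, 0], [3, -1, 0]] is strictly lower-triangular, so N³ = 0.
(I + N)⁸ = I + 8·N + 28·N² = [[1, 0, 0], [8, 1, 0], [-4, -8, 1]].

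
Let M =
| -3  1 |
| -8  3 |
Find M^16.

M² = I (check: tr M = 0 and det M = -1), so M^16 = I since 16 is even.

[[1, 0], [0, 1]]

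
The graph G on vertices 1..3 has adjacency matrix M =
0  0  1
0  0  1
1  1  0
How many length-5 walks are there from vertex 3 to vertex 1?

The number of length-5 walks from vertex 3 to vertex 1 is entry (3,1) of M^5, where M is the adjacency matrix.
M^2 = [[1, 1, 0], [1, 1, 0], [0, 0, 2]]
M^3 = [[0, 0, 2], [0, 0, 2], [2, 2, 0]]
M^4 = [[2, 2, 0], [2, 2, 0], [0, 0, 4]]
M^5 = [[0, 0, 4], [0, 0, 4], [4, 4, 0]]

4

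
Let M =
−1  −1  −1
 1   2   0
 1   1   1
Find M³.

M² = [[−1, −2, 0], [1, 3, −1], [1, 2, 0]]
M³ = [[−1, −3, 1], [1, 4, −2], [1, 3, −1]]

[[−1, −3, 1], [1, 4, −2], [1, 3, −1]]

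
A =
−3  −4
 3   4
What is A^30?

[[−3, −4], [3, 4]]

A² = A (a projection; rank 1, trace 1), so A^30 = A.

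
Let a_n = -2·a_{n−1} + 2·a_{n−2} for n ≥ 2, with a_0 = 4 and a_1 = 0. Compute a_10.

With companion matrix M = [[-2, 2], [1, 0]], [a_n, a_{n−1}]ᵀ = M·[a_{n−1}, a_{n−2}]ᵀ, so [a_10, a_9]ᵀ = M⁹·[a_1, a_0]ᵀ.
M⁹ = [[-6688, 4896], [2448, -1792]], giving [a_10, a_9]ᵀ = [[19584], [-7168]].

19584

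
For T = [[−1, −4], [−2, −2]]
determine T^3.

T^2 = [[9, 12], [6, 12]]
T^3 = [[−33, −60], [−30, −48]]

[[−33, −60], [−30, −48]]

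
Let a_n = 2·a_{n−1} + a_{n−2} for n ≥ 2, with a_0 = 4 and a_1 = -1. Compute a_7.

With companion matrix Q = [[2, 1], [1, 0]], [a_n, a_{n−1}]ᵀ = Q·[a_{n−1}, a_{n−2}]ᵀ, so [a_7, a_6]ᵀ = Q⁶·[a_1, a_0]ᵀ.
Q⁶ = [[169, 70], [70, 29]], giving [a_7, a_6]ᵀ = [[111], [46]].

111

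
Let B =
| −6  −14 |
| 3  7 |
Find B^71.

[[−6, −14], [3, 7]]

B² = B (a projection; rank 1, trace 1), so B^71 = B.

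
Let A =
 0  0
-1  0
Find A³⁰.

A is strictly triangular, hence nilpotent: A² = 0, so A³⁰ = 0.

[[0, 0], [0, 0]]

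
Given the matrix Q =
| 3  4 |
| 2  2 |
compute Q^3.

[[91, 108], [54, 64]]

Q^2 = [[17, 20], [10, 12]]
Q^3 = [[91, 108], [54, 64]]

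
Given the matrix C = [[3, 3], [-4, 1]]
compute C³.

C² = [[-3, 12], [-16, -11]]
C³ = [[-57, 3], [-4, -59]]

[[-57, 3], [-4, -59]]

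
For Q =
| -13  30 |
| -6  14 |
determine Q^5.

[[-133, 330], [-66, 164]]

tr Q = 1 and det Q = -2, so the characteristic polynomial is λ² − (1)λ + (-2) with roots 2 and -1.
Eigenvectors give P = [[2, 5], [1, 2]] with P⁻¹ = [[-2, 5], [1, -2]], and Q = P·diag(2, -1)·P⁻¹.
Then Q^5 = P·diag(32, -1)·P⁻¹ = [[64, -5], [32, -2]] · [[-2, 5], [1, -2]] = [[-133, 330], [-66, 164]].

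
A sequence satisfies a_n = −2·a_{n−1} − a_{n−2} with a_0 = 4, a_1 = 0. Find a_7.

With companion matrix Q = [[−2, −1], [1, 0]], [a_n, a_{n−1}]ᵀ = Q·[a_{n−1}, a_{n−2}]ᵀ, so [a_7, a_6]ᵀ = Q^6·[a_1, a_0]ᵀ.
Q^6 = [[7, 6], [−6, −5]], giving [a_7, a_6]ᵀ = [[24], [−20]].

24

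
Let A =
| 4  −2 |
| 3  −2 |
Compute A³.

A² = [[10, −4], [6, −2]]
A³ = [[28, −12], [18, −8]]

[[28, −12], [18, −8]]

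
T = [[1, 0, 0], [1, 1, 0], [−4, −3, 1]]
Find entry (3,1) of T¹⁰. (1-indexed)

−175

T = I + N where N = [[0, 0, 0], [1, 0, 0], [−4, −3, 0]] is strictly lower-triangular, so N³ = 0.
(I + N)¹⁰ = I + 10·N + 45·N² = [[1, 0, 0], [10, 1, 0], [−175, −30, 1]].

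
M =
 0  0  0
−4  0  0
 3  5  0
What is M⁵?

[[0, 0, 0], [0, 0, 0], [0, 0, 0]]

M is strictly triangular, hence nilpotent: M³ = 0, so M⁵ = 0.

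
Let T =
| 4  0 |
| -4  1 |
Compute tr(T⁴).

T² = [[16, 0], [-20, 1]]
T³ = [[64, 0], [-84, 1]]
T⁴ = [[256, 0], [-340, 1]]

257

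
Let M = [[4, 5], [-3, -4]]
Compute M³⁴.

M² = I (check: tr M = 0 and det M = -1), so M³⁴ = I since 34 is even.

[[1, 0], [0, 1]]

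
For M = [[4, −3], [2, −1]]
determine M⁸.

[[766, −765], [510, −509]]

tr M = 3 and det M = 2, so the characteristic polynomial is λ² − (3)λ + (2) with roots 2 and 1.
Eigenvectors give P = [[3, 1], [2, 1]] with P⁻¹ = [[1, −1], [−2, 3]], and M = P·diag(2, 1)·P⁻¹.
Then M⁸ = P·diag(256, 1)·P⁻¹ = [[768, 1], [512, 1]] · [[1, −1], [−2, 3]] = [[766, −765], [510, −509]].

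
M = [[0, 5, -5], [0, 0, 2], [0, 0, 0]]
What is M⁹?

M is strictly triangular, hence nilpotent: M³ = 0, so M⁹ = 0.

[[0, 0, 0], [0, 0, 0], [0, 0, 0]]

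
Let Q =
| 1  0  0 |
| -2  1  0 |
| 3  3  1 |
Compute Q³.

Q = I + N where N = [[0, 0, 0], [-2, 0, 0], [3, 3, 0]] is strictly lower-triangular, so N³ = 0.
(I + N)³ = I + 3·N + 3·N² = [[1, 0, 0], [-6, 1, 0], [-9, 9, 1]].

[[1, 0, 0], [-6, 1, 0], [-9, 9, 1]]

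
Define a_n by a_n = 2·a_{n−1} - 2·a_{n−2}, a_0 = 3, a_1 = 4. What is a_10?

32

With companion matrix T = [[2, -2], [1, 0]], [a_n, a_{n−1}]ᵀ = T·[a_{n−1}, a_{n−2}]ᵀ, so [a_10, a_9]ᵀ = T^9·[a_1, a_0]ᵀ.
T^9 = [[32, -32], [16, 0]], giving [a_10, a_9]ᵀ = [[32], [64]].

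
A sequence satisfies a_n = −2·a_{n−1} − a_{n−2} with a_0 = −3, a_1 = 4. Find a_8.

With companion matrix A = [[−2, −1], [1, 0]], [a_n, a_{n−1}]ᵀ = A·[a_{n−1}, a_{n−2}]ᵀ, so [a_8, a_7]ᵀ = A⁷·[a_1, a_0]ᵀ.
A⁷ = [[−8, −7], [7, 6]], giving [a_8, a_7]ᵀ = [[−11], [10]].

−11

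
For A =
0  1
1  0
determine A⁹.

A² = I (check: tr A = 0 and det A = −1), so A⁹ = A since 9 is odd.

[[0, 1], [1, 0]]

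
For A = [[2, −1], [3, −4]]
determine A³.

A² = [[1, 2], [−6, 13]]
A³ = [[8, −9], [27, −46]]

[[8, −9], [27, −46]]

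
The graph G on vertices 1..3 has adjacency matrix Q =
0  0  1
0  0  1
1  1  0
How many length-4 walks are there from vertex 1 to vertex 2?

2

The number of length-4 walks from vertex 1 to vertex 2 is entry (1,2) of Q⁴, where Q is the adjacency matrix.
Q² = [[1, 1, 0], [1, 1, 0], [0, 0, 2]]
Q³ = [[0, 0, 2], [0, 0, 2], [2, 2, 0]]
Q⁴ = [[2, 2, 0], [2, 2, 0], [0, 0, 4]]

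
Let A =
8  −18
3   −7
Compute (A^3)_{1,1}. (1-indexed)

26

tr A = 1 and det A = −2, so the characteristic polynomial is λ² − (1)λ + (−2) with roots 2 and −1.
Eigenvectors give P = [[3, 2], [1, 1]] with P⁻¹ = [[1, −2], [−1, 3]], and A = P·diag(2, −1)·P⁻¹.
Then A^3 = P·diag(8, −1)·P⁻¹ = [[24, −2], [8, −1]] · [[1, −2], [−1, 3]] = [[26, −54], [9, −19]].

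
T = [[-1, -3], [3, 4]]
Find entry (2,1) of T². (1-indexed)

9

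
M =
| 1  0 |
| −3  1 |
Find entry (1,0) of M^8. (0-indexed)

M = I + N where N = [[0, 0], [−3, 0]] is strictly lower-triangular, so N^2 = 0.
(I + N)^8 = I + 8·N = [[1, 0], [−24, 1]].

−24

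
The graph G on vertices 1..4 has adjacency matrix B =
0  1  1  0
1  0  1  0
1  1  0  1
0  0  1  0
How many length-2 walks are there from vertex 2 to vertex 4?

The number of length-2 walks from vertex 2 to vertex 4 is entry (2,4) of B², where B is the adjacency matrix.
B² = [[2, 1, 1, 1], [1, 2, 1, 1], [1, 1, 3, 0], [1, 1, 0, 1]]

1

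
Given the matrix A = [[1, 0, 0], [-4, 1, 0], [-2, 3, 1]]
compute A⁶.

[[1, 0, 0], [-24, 1, 0], [-192, 18, 1]]

A = I + N where N = [[0, 0, 0], [-4, 0, 0], [-2, 3, 0]] is strictly lower-triangular, so N³ = 0.
(I + N)⁶ = I + 6·N + 15·N² = [[1, 0, 0], [-24, 1, 0], [-192, 18, 1]].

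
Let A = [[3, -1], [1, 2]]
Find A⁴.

[[39, -55], [55, -16]]

A² = [[8, -5], [5, 3]]
A³ = [[19, -18], [18, 1]]
A⁴ = [[39, -55], [55, -16]]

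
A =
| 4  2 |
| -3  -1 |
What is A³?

tr A = 3 and det A = 2, so the characteristic polynomial is λ² − (3)λ + (2) with roots 1 and 2.
Eigenvectors give P = [[-2, -1], [3, 1]] with P⁻¹ = [[1, 1], [-3, -2]], and A = P·diag(1, 2)·P⁻¹.
Then A³ = P·diag(1, 8)·P⁻¹ = [[-2, -8], [3, 8]] · [[1, 1], [-3, -2]] = [[22, 14], [-21, -13]].

[[22, 14], [-21, -13]]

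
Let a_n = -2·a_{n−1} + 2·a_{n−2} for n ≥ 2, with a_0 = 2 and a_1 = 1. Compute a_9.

-1136

With companion matrix Q = [[-2, 2], [1, 0]], [a_n, a_{n−1}]ᵀ = Q·[a_{n−1}, a_{n−2}]ᵀ, so [a_9, a_8]ᵀ = Q⁸·[a_1, a_0]ᵀ.
Q⁸ = [[2448, -1792], [-896, 656]], giving [a_9, a_8]ᵀ = [[-1136], [416]].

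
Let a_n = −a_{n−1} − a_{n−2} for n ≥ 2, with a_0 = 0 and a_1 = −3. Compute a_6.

0

With companion matrix M = [[−1, −1], [1, 0]], [a_n, a_{n−1}]ᵀ = M·[a_{n−1}, a_{n−2}]ᵀ, so [a_6, a_5]ᵀ = M⁵·[a_1, a_0]ᵀ.
M⁵ = [[0, 1], [−1, −1]], giving [a_6, a_5]ᵀ = [[0], [3]].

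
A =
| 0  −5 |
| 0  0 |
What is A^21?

A is strictly triangular, hence nilpotent: A^2 = 0, so A^21 = 0.

[[0, 0], [0, 0]]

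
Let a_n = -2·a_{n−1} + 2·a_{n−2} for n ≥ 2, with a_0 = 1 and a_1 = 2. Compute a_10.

-8480

With companion matrix T = [[-2, 2], [1, 0]], [a_n, a_{n−1}]ᵀ = T·[a_{n−1}, a_{n−2}]ᵀ, so [a_10, a_9]ᵀ = T⁹·[a_1, a_0]ᵀ.
T⁹ = [[-6688, 4896], [2448, -1792]], giving [a_10, a_9]ᵀ = [[-8480], [3104]].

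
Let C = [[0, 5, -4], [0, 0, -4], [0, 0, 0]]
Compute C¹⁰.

C is strictly triangular, hence nilpotent: C³ = 0, so C¹⁰ = 0.

[[0, 0, 0], [0, 0, 0], [0, 0, 0]]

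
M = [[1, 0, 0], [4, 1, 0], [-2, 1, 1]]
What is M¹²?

[[1, 0, 0], [48, 1, 0], [240, 12, 1]]

M = I + N where N = [[0, 0, 0], [4, 0, 0], [-2, 1, 0]] is strictly lower-triangular, so N³ = 0.
(I + N)¹² = I + 12·N + 66·N² = [[1, 0, 0], [48, 1, 0], [240, 12, 1]].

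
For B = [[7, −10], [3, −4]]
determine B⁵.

tr B = 3 and det B = 2, so the characteristic polynomial is λ² − (3)λ + (2) with roots 2 and 1.
Eigenvectors give P = [[2, −5], [1, −3]] with P⁻¹ = [[3, −5], [1, −2]], and B = P·diag(2, 1)·P⁻¹.
Then B⁵ = P·diag(32, 1)·P⁻¹ = [[64, −5], [32, −3]] · [[3, −5], [1, −2]] = [[187, −310], [93, −154]].

[[187, −310], [93, −154]]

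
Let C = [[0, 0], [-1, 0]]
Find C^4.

C^2 = [[0, 0], [0, 0]]
C^3 = [[0, 0], [0, 0]]
C^4 = [[0, 0], [0, 0]]

[[0, 0], [0, 0]]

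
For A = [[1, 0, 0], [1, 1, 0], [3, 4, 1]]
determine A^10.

[[1, 0, 0], [10, 1, 0], [210, 40, 1]]

A = I + N where N = [[0, 0, 0], [1, 0, 0], [3, 4, 0]] is strictly lower-triangular, so N^3 = 0.
(I + N)^10 = I + 10·N + 45·N^2 = [[1, 0, 0], [10, 1, 0], [210, 40, 1]].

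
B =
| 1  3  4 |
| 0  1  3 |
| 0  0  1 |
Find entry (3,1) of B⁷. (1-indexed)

0

B = I + N where N = [[0, 3, 4], [0, 0, 3], [0, 0, 0]] is strictly upper-triangular, so N³ = 0.
(I + N)⁷ = I + 7·N + 21·N² = [[1, 21, 217], [0, 1, 21], [0, 0, 1]].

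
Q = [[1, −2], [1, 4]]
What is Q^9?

[[−18659, −38342], [19171, 38854]]

tr Q = 5 and det Q = 6, so the characteristic polynomial is λ² − (5)λ + (6) with roots 3 and 2.
Eigenvectors give P = [[−1, −2], [1, 1]] with P⁻¹ = [[1, 2], [−1, −1]], and Q = P·diag(3, 2)·P⁻¹.
Then Q^9 = P·diag(19683, 512)·P⁻¹ = [[−19683, −1024], [19683, 512]] · [[1, 2], [−1, −1]] = [[−18659, −38342], [19171, 38854]].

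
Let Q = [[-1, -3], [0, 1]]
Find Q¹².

[[1, 0], [0, 1]]

Q² = I (check: tr Q = 0 and det Q = -1), so Q¹² = I since 12 is even.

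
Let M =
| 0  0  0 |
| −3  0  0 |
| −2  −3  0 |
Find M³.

M is strictly triangular, hence nilpotent: M³ = 0, so M³ = 0.

[[0, 0, 0], [0, 0, 0], [0, 0, 0]]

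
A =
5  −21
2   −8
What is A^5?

[[185, −651], [62, −218]]

tr A = −3 and det A = 2, so the characteristic polynomial is λ² − (−3)λ + (2) with roots −1 and −2.
Eigenvectors give P = [[7, 3], [2, 1]] with P⁻¹ = [[1, −3], [−2, 7]], and A = P·diag(−1, −2)·P⁻¹.
Then A^5 = P·diag(−1, −32)·P⁻¹ = [[−7, −96], [−2, −32]] · [[1, −3], [−2, 7]] = [[185, −651], [62, −218]].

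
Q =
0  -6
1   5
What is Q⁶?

[[-1266, -3990], [665, 2059]]

tr Q = 5 and det Q = 6, so the characteristic polynomial is λ² − (5)λ + (6) with roots 2 and 3.
Eigenvectors give P = [[-3, -2], [1, 1]] with P⁻¹ = [[-1, -2], [1, 3]], and Q = P·diag(2, 3)·P⁻¹.
Then Q⁶ = P·diag(64, 729)·P⁻¹ = [[-192, -1458], [64, 729]] · [[-1, -2], [1, 3]] = [[-1266, -3990], [665, 2059]].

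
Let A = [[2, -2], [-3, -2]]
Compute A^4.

[[100, 0], [0, 100]]

A^2 = [[10, 0], [0, 10]]
A^3 = [[20, -20], [-30, -20]]
A^4 = [[100, 0], [0, 100]]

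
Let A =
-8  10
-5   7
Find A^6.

[[1394, -1330], [665, -601]]

tr A = -1 and det A = -6, so the characteristic polynomial is λ² − (-1)λ + (-6) with roots 2 and -3.
Eigenvectors give P = [[1, 2], [1, 1]] with P⁻¹ = [[-1, 2], [1, -1]], and A = P·diag(2, -3)·P⁻¹.
Then A^6 = P·diag(64, 729)·P⁻¹ = [[64, 1458], [64, 729]] · [[-1, 2], [1, -1]] = [[1394, -1330], [665, -601]].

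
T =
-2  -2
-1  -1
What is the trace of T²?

9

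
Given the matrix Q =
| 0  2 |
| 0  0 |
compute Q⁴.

[[0, 0], [0, 0]]

Q is strictly triangular, hence nilpotent: Q² = 0, so Q⁴ = 0.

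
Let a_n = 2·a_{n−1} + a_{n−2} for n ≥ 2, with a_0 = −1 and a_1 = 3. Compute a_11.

With companion matrix B = [[2, 1], [1, 0]], [a_n, a_{n−1}]ᵀ = B·[a_{n−1}, a_{n−2}]ᵀ, so [a_11, a_10]ᵀ = B¹⁰·[a_1, a_0]ᵀ.
B¹⁰ = [[5741, 2378], [2378, 985]], giving [a_11, a_10]ᵀ = [[14845], [6149]].

14845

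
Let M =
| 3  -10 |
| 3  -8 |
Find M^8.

[[-31269, 63050], [-18915, 38086]]

tr M = -5 and det M = 6, so the characteristic polynomial is λ² − (-5)λ + (6) with roots -2 and -3.
Eigenvectors give P = [[2, -5], [1, -3]] with P⁻¹ = [[3, -5], [1, -2]], and M = P·diag(-2, -3)·P⁻¹.
Then M^8 = P·diag(256, 6561)·P⁻¹ = [[512, -32805], [256, -19683]] · [[3, -5], [1, -2]] = [[-31269, 63050], [-18915, 38086]].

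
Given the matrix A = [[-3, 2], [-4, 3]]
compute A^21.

A² = I (check: tr A = 0 and det A = -1), so A^21 = A since 21 is odd.

[[-3, 2], [-4, 3]]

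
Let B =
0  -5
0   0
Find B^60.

[[0, 0], [0, 0]]

B is strictly triangular, hence nilpotent: B^2 = 0, so B^60 = 0.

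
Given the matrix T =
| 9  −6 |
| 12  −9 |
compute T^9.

tr T = 0 and det T = −9, so the characteristic polynomial is λ² − (0)λ + (−9) with roots −3 and 3.
Eigenvectors give P = [[−1, 1], [−2, 1]] with P⁻¹ = [[1, −1], [2, −1]], and T = P·diag(−3, 3)·P⁻¹.
Then T^9 = P·diag(−19683, 19683)·P⁻¹ = [[19683, 19683], [39366, 19683]] · [[1, −1], [2, −1]] = [[59049, −39366], [78732, −59049]].

[[59049, −39366], [78732, −59049]]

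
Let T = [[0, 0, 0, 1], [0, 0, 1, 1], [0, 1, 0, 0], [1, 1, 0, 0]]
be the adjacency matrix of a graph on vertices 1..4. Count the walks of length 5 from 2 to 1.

0

The number of length-5 walks from vertex 2 to vertex 1 is entry (2,1) of T⁵, where T is the adjacency matrix.
T² = [[1, 1, 0, 0], [1, 2, 0, 0], [0, 0, 1, 1], [0, 0, 1, 2]]
T³ = [[0, 0, 1, 2], [0, 0, 2, 3], [1, 2, 0, 0], [2, 3, 0, 0]]
T⁴ = [[2, 3, 0, 0], [3, 5, 0, 0], [0, 0, 2, 3], [0, 0, 3, 5]]
T⁵ = [[0, 0, 3, 5], [0, 0, 5, 8], [3, 5, 0, 0], [5, 8, 0, 0]]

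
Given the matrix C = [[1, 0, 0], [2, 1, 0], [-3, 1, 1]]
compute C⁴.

C = I + N where N = [[0, 0, 0], [2, 0, 0], [-3, 1, 0]] is strictly lower-triangular, so N³ = 0.
(I + N)⁴ = I + 4·N + 6·N² = [[1, 0, 0], [8, 1, 0], [0, 4, 1]].

[[1, 0, 0], [8, 1, 0], [0, 4, 1]]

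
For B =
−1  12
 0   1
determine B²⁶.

B² = I (check: tr B = 0 and det B = −1), so B²⁶ = I since 26 is even.

[[1, 0], [0, 1]]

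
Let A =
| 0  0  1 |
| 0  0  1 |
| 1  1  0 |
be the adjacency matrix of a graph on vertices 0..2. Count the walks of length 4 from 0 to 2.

0

The number of length-4 walks from vertex 0 to vertex 2 is entry (0,2) of A⁴, where A is the adjacency matrix.
A² = [[1, 1, 0], [1, 1, 0], [0, 0, 2]]
A³ = [[0, 0, 2], [0, 0, 2], [2, 2, 0]]
A⁴ = [[2, 2, 0], [2, 2, 0], [0, 0, 4]]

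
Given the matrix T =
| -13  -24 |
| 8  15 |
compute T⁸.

[[-19679, -39360], [13120, 26241]]

tr T = 2 and det T = -3, so the characteristic polynomial is λ² − (2)λ + (-3) with roots -1 and 3.
Eigenvectors give P = [[-2, -3], [1, 2]] with P⁻¹ = [[-2, -3], [1, 2]], and T = P·diag(-1, 3)·P⁻¹.
Then T⁸ = P·diag(1, 6561)·P⁻¹ = [[-2, -19683], [1, 13122]] · [[-2, -3], [1, 2]] = [[-19679, -39360], [13120, 26241]].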